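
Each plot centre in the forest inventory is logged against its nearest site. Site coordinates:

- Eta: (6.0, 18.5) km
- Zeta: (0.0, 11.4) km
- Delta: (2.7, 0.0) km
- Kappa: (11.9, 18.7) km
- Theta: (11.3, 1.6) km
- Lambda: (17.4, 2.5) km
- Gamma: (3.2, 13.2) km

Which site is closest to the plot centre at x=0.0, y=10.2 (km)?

Zeta

Squared distances to each site:
Eta: 104.890; Zeta: 1.440; Delta: 111.330; Kappa: 213.860; Theta: 201.650; Lambda: 362.050; Gamma: 19.240.
Minimum at Zeta.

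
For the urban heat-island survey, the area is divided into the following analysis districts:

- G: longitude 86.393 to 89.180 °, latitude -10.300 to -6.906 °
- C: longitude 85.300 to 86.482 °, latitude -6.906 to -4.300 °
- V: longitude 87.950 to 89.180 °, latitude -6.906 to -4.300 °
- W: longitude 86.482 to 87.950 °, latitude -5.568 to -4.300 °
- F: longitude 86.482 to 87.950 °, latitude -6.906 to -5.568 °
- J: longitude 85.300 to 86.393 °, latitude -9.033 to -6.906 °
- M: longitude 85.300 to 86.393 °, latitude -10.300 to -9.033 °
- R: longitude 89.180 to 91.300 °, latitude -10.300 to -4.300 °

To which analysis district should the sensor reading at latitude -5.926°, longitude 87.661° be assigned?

The point has longitude = 87.661 and latitude = -5.926.
Only F satisfies 86.482 ≤ longitude ≤ 87.950 and -6.906 ≤ latitude ≤ -5.568.

F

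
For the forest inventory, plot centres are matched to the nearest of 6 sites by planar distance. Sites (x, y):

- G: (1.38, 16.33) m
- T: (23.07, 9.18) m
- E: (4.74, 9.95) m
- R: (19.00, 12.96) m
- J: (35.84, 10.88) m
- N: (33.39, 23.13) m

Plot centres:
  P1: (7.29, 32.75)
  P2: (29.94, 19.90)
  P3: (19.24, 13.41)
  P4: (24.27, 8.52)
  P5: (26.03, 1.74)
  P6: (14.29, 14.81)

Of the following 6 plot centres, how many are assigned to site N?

P1 → G
P2 → N
P3 → R
P4 → T
P5 → T
P6 → R
1 of the 6 goes to N.

1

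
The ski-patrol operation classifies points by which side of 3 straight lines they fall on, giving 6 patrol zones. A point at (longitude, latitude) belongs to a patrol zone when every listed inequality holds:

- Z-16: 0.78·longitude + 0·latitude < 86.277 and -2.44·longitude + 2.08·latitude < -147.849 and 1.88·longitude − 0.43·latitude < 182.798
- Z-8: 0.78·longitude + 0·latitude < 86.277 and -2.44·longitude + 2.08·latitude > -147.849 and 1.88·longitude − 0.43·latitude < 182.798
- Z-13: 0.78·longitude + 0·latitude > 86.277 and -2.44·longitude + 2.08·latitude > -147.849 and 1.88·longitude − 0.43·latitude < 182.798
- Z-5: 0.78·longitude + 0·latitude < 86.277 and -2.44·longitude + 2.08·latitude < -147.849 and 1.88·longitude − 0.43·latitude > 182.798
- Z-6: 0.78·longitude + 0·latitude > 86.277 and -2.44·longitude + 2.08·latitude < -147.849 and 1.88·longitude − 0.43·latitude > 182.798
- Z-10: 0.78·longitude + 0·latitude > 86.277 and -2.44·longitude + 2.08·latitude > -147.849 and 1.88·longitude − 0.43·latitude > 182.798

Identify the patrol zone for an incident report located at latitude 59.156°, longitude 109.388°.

0.78·109.388 + 0·59.156 = 85.323, which is < 86.277
-2.44·109.388 + 2.08·59.156 = -143.862, which is > -147.849
1.88·109.388 − 0.43·59.156 = 180.212, which is < 182.798
This sign pattern matches Z-8.

Z-8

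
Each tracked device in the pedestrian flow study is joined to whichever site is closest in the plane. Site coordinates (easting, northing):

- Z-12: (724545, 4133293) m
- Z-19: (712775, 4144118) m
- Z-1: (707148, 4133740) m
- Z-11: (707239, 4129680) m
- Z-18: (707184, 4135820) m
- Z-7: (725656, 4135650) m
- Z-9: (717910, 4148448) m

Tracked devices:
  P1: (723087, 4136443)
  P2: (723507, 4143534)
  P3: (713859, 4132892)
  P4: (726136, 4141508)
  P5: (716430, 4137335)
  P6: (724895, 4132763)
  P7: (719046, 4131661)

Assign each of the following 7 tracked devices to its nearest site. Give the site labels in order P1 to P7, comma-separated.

Z-7, Z-9, Z-1, Z-7, Z-19, Z-12, Z-12

P1 → Z-7 (d²=7228610.00)
P2 → Z-9 (d²=55473805.00)
P3 → Z-1 (d²=45756625.00)
P4 → Z-7 (d²=34546564.00)
P5 → Z-19 (d²=59368114.00)
P6 → Z-12 (d²=403400.00)
P7 → Z-12 (d²=32902425.00)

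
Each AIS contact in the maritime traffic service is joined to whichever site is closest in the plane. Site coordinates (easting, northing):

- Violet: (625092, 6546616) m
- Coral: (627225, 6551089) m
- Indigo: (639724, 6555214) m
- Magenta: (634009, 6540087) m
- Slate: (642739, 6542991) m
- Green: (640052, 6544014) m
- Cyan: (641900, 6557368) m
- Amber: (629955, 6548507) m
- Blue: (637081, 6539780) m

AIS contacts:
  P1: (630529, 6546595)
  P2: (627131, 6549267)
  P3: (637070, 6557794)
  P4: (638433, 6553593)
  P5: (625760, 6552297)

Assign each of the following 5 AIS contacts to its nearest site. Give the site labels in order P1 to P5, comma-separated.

Amber, Coral, Indigo, Indigo, Coral

P1 → Amber (d²=3985220.00)
P2 → Coral (d²=3328520.00)
P3 → Indigo (d²=13700116.00)
P4 → Indigo (d²=4294322.00)
P5 → Coral (d²=3605489.00)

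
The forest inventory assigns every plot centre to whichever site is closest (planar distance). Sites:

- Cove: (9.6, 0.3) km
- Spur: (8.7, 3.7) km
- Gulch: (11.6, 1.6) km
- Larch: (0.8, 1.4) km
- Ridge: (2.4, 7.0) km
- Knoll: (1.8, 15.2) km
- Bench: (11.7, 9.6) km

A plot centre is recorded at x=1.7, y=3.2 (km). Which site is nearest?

Larch

Squared distances to each site:
Cove: 70.820; Spur: 49.250; Gulch: 100.570; Larch: 4.050; Ridge: 14.930; Knoll: 144.010; Bench: 140.960.
Minimum at Larch.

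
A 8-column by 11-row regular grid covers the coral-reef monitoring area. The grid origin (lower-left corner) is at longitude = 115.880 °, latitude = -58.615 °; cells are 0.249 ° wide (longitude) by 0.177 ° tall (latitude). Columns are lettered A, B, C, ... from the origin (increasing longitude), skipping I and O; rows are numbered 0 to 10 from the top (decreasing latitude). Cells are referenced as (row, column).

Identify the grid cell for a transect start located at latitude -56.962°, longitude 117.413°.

Column index: ⌊(117.413 − 115.880) / 0.249⌋ = ⌊6.157⌋ = 6 → column G
Row offset from origin: ⌊(-56.962 − -58.615) / 0.177⌋ = ⌊9.339⌋ = 9 → row 1 (counted from top)

(1, G)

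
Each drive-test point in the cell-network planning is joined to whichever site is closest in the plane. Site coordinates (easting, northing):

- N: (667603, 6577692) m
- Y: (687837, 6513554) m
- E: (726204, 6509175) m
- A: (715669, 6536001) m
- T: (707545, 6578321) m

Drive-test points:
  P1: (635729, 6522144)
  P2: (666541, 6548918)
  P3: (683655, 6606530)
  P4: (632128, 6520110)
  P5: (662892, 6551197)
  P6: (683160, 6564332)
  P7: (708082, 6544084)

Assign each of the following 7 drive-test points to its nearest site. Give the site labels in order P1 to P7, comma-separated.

P1 → Y (d²=2789031764.00)
P2 → N (d²=829070920.00)
P3 → N (d²=1089296948.00)
P4 → Y (d²=3146473817.00)
P5 → N (d²=724178546.00)
P6 → N (d²=420509849.00)
P7 → A (d²=122897458.00)

Y, N, N, Y, N, N, A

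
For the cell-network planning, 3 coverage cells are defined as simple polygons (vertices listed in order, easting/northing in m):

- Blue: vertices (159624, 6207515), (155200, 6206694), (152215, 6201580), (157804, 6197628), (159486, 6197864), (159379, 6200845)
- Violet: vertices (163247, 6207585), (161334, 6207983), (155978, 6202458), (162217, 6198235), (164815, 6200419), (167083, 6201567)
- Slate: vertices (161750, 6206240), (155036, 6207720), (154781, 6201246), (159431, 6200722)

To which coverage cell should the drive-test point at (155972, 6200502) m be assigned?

Blue

Cast a ray rightward from (155972, 6200502). For each polygon, the edges (by vertex number in listed order) whose endpoints lie on opposite sides of northing = 6200502, where each meets that height, and whether that is right or left of the point:
Blue: 3–4 at easting≈153739.5 (left), 5–6 at easting≈159391.3 (right) → 1 crossing.
Violet: 3–4 at easting≈158867.8 (right), 5–6 at easting≈164979.0 (right) → 2 crossings.
Slate: no edge straddles that height → 0 crossings.
Only Blue has an odd count, so the point is inside Blue.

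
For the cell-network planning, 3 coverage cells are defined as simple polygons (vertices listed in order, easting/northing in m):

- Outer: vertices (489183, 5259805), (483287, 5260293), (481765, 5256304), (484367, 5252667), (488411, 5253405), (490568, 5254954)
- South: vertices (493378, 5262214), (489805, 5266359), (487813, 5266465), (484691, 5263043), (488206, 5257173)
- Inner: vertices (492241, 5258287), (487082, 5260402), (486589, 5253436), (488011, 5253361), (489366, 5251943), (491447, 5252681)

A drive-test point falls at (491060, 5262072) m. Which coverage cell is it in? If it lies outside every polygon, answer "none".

Cast a ray rightward from (491060, 5262072). For each polygon, the edges (by vertex number in listed order) whose endpoints lie on opposite sides of northing = 5262072, where each meets that height, and whether that is right or left of the point:
Outer: no edge straddles that height → 0 crossings.
South: 4–5 at easting≈485272.4 (left), 5–1 at easting≈493232.3 (right) → 1 crossing.
Inner: no edge straddles that height → 0 crossings.
Only South has an odd count, so the point is inside South.

South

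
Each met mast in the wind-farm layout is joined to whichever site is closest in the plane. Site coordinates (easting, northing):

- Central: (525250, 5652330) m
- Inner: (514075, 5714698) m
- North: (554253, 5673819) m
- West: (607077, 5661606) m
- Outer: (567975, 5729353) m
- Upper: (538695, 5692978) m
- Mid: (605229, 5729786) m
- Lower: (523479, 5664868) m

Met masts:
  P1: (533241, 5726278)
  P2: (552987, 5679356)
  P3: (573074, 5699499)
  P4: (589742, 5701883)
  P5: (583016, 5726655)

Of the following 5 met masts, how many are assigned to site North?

1

P1 → Inner
P2 → North
P3 → Outer
P4 → Mid
P5 → Outer
1 of the 5 goes to North.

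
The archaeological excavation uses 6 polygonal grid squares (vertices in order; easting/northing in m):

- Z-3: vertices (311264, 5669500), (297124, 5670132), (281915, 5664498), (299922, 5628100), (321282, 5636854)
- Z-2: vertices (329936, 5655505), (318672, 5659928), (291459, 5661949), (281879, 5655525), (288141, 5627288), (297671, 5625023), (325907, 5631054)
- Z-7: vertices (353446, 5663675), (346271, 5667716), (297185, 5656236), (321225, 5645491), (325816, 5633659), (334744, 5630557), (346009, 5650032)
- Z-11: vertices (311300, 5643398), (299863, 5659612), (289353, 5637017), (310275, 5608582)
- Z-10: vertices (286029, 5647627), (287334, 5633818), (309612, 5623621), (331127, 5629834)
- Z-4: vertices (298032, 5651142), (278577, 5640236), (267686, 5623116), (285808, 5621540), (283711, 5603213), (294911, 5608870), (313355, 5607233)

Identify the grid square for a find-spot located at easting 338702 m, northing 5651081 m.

Z-7

Cast a ray rightward from (338702, 5651081). For each polygon, the edges (by vertex number in listed order) whose endpoints lie on opposite sides of northing = 5651081, where each meets that height, and whether that is right or left of the point:
Z-3: 3–4 at easting≈288552.7 (left), 5–1 at easting≈316916.2 (left) → 0 crossings.
Z-2: 4–5 at easting≈282864.5 (left), 7–1 at easting≈329207.0 (left) → 0 crossings.
Z-7: 3–4 at easting≈308718.4 (left), 7–1 at easting≈346580.8 (right) → 1 crossing.
Z-11: 1–2 at easting≈305880.6 (left), 2–3 at easting≈295894.8 (left) → 0 crossings.
Z-10: no edge straddles that height → 0 crossings.
Z-4: 1–2 at easting≈297923.2 (left), 7–1 at easting≈298053.3 (left) → 0 crossings.
Only Z-7 has an odd count, so the point is inside Z-7.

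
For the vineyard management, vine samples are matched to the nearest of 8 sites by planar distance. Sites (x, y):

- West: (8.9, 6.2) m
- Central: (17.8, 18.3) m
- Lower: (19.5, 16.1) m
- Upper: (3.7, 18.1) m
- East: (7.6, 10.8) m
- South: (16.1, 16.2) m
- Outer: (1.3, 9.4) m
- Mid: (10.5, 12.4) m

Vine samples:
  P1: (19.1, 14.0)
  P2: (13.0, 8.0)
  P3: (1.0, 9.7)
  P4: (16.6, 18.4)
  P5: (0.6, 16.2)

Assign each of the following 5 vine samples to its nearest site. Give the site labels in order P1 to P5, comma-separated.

Lower, West, Outer, Central, Upper

P1 → Lower (d²=4.57)
P2 → West (d²=20.05)
P3 → Outer (d²=0.18)
P4 → Central (d²=1.45)
P5 → Upper (d²=13.22)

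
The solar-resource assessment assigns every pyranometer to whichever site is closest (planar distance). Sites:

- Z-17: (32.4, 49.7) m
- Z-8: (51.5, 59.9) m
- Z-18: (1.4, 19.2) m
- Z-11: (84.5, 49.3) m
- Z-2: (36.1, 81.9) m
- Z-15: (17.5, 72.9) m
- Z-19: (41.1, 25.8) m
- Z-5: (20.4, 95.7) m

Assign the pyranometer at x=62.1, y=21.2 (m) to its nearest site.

Z-19

Squared distances to each site:
Z-17: 1694.340; Z-8: 1610.050; Z-18: 3688.490; Z-11: 1291.370; Z-2: 4360.490; Z-15: 4662.050; Z-19: 462.160; Z-5: 7289.140.
Minimum at Z-19.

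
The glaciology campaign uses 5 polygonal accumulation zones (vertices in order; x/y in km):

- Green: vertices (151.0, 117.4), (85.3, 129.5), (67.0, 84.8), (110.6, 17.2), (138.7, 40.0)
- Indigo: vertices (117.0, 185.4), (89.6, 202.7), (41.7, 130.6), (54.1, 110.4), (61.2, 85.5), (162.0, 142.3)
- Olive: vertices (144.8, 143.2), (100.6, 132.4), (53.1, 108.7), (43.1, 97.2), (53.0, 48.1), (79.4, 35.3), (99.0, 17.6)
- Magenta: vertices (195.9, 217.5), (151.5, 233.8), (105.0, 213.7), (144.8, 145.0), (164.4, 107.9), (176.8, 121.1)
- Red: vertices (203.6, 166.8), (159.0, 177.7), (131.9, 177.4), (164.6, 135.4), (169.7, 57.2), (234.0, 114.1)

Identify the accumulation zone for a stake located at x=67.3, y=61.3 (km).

Cast a ray rightward from (67.3, 61.3). For each polygon, the edges (by vertex number in listed order) whose endpoints lie on opposite sides of y = 61.3, where each meets that height, and whether that is right or left of the point:
Green: 3–4 at x≈82.16 (right), 5–1 at x≈142.08 (right) → 2 crossings.
Indigo: no edge straddles that height → 0 crossings.
Olive: 4–5 at x≈50.34 (left), 7–1 at x≈114.94 (right) → 1 crossing.
Magenta: no edge straddles that height → 0 crossings.
Red: 4–5 at x≈169.43 (right), 5–6 at x≈174.33 (right) → 2 crossings.
Only Olive has an odd count, so the point is inside Olive.

Olive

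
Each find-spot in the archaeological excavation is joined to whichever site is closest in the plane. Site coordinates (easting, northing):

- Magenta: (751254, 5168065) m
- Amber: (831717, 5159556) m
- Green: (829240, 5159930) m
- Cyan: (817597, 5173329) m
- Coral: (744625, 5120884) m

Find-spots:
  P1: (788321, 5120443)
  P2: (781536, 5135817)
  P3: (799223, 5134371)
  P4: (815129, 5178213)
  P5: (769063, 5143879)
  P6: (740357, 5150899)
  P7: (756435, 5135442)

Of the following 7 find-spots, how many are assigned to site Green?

P1 → Coral
P2 → Coral
P3 → Green
P4 → Cyan
P5 → Magenta
P6 → Magenta
P7 → Coral
1 of the 7 goes to Green.

1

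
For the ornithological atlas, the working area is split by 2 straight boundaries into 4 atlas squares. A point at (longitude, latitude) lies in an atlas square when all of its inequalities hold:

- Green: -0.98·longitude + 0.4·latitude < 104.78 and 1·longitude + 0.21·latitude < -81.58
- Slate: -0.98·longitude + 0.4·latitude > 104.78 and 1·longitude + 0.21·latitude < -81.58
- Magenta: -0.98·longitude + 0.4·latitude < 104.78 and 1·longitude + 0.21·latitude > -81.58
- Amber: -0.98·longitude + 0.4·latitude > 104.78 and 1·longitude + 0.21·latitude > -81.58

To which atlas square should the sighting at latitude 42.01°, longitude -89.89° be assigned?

-0.98·-89.89 + 0.4·42.01 = 104.896, which is > 104.78
1·-89.89 + 0.21·42.01 = -81.068, which is > -81.58
This sign pattern matches Amber.

Amber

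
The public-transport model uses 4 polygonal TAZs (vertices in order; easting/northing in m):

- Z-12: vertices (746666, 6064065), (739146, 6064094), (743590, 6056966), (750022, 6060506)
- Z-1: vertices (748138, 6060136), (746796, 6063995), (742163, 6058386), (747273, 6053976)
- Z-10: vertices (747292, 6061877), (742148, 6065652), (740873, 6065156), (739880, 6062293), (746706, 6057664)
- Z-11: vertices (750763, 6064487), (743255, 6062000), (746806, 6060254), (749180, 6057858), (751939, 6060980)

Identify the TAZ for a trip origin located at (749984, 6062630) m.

Cast a ray rightward from (749984, 6062630). For each polygon, the edges (by vertex number in listed order) whose endpoints lie on opposite sides of northing = 6062630, where each meets that height, and whether that is right or left of the point:
Z-12: 2–3 at easting≈740058.7 (left), 4–1 at easting≈748019.1 (left) → 0 crossings.
Z-1: 1–2 at easting≈747270.7 (left), 2–3 at easting≈745668.5 (left) → 0 crossings.
Z-10: 1–2 at easting≈746265.9 (left), 3–4 at easting≈739996.9 (left) → 0 crossings.
Z-11: 1–2 at easting≈745156.9 (left), 5–1 at easting≈751385.7 (right) → 1 crossing.
Only Z-11 has an odd count, so the point is inside Z-11.

Z-11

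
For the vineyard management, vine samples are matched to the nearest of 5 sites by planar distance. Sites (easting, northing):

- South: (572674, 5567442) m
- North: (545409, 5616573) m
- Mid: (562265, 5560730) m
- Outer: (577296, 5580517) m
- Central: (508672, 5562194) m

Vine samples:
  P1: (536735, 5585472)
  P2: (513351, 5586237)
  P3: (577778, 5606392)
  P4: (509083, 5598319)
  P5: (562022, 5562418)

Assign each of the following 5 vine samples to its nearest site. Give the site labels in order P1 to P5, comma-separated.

P1 → North (d²=1042510477.00)
P2 → Central (d²=599958890.00)
P3 → Outer (d²=669747949.00)
P4 → Central (d²=1305184546.00)
P5 → Mid (d²=2908393.00)

North, Central, Outer, Central, Mid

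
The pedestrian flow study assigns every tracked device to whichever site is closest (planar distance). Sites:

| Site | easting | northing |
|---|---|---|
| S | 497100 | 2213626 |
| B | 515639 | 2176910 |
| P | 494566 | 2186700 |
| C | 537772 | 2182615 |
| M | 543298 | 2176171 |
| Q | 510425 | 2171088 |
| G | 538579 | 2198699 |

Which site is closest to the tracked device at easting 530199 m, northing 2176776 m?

Squared distances to each site:
S: 2453466301.000; B: 212011556.000; P: 1368196465.000; C: 91444250.000; M: 171949826.000; Q: 423364420.000; G: 550842329.000.
Minimum at C.

C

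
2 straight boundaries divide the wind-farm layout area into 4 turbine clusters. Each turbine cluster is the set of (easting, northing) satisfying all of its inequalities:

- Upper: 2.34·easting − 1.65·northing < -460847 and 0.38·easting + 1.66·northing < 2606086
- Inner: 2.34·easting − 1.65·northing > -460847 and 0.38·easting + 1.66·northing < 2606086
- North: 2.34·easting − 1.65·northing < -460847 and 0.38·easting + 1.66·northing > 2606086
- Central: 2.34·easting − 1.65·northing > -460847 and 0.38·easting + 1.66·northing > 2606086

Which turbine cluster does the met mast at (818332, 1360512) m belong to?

2.34·818332 − 1.65·1360512 = -329947.920, which is > -460847
0.38·818332 + 1.66·1360512 = 2569416.080, which is < 2606086
This sign pattern matches Inner.

Inner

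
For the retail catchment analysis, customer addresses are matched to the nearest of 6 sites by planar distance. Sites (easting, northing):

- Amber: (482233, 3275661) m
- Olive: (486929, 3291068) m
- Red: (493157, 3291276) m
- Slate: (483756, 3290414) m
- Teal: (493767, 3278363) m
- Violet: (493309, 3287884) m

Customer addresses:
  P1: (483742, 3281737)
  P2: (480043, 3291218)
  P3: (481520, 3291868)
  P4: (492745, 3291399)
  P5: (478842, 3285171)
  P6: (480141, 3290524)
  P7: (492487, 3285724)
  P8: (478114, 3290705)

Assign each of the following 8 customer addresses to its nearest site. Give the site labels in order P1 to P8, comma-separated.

P1 → Amber (d²=39194857.00)
P2 → Slate (d²=14432785.00)
P3 → Slate (d²=7113812.00)
P4 → Red (d²=184873.00)
P5 → Slate (d²=51636445.00)
P6 → Slate (d²=13080325.00)
P7 → Violet (d²=5341284.00)
P8 → Slate (d²=31916845.00)

Amber, Slate, Slate, Red, Slate, Slate, Violet, Slate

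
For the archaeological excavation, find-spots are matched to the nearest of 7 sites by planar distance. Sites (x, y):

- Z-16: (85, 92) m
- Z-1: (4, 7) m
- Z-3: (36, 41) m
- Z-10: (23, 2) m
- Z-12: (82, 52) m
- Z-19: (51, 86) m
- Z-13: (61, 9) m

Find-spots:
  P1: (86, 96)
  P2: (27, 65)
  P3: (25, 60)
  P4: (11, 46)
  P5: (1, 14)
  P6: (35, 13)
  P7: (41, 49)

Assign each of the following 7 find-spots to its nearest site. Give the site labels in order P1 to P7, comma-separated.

P1 → Z-16 (d²=17.00)
P2 → Z-3 (d²=657.00)
P3 → Z-3 (d²=482.00)
P4 → Z-3 (d²=650.00)
P5 → Z-1 (d²=58.00)
P6 → Z-10 (d²=265.00)
P7 → Z-3 (d²=89.00)

Z-16, Z-3, Z-3, Z-3, Z-1, Z-10, Z-3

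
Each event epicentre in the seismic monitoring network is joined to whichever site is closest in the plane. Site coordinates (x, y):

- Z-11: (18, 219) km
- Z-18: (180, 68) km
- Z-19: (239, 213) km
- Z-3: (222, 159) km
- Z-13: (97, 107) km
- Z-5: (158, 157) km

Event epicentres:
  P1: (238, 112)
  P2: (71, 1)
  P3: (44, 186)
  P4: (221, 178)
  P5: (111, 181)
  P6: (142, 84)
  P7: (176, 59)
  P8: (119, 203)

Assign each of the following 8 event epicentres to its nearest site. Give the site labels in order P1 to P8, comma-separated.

P1 → Z-3 (d²=2465.00)
P2 → Z-13 (d²=11912.00)
P3 → Z-11 (d²=1765.00)
P4 → Z-3 (d²=362.00)
P5 → Z-5 (d²=2785.00)
P6 → Z-18 (d²=1700.00)
P7 → Z-18 (d²=97.00)
P8 → Z-5 (d²=3637.00)

Z-3, Z-13, Z-11, Z-3, Z-5, Z-18, Z-18, Z-5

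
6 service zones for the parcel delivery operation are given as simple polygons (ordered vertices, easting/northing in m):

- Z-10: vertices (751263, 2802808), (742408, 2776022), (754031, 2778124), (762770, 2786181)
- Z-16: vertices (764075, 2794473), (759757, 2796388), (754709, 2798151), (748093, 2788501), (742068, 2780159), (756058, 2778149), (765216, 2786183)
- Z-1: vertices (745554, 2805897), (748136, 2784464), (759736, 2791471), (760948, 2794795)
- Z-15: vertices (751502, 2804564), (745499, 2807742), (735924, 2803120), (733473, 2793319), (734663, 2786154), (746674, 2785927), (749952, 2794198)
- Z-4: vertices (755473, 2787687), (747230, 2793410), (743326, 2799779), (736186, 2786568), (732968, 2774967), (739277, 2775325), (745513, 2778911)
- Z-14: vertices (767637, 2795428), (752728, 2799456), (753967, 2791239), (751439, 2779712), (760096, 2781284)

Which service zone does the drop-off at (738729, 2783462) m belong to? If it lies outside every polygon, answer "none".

Cast a ray rightward from (738729, 2783462). For each polygon, the edges (by vertex number in listed order) whose endpoints lie on opposite sides of northing = 2783462, where each meets that height, and whether that is right or left of the point:
Z-10: 1–2 at easting≈744867.5 (right), 3–4 at easting≈759820.8 (right) → 2 crossings.
Z-16: 4–5 at easting≈744453.6 (right), 6–7 at easting≈762114.3 (right) → 2 crossings.
Z-1: no edge straddles that height → 0 crossings.
Z-15: no edge straddles that height → 0 crossings.
Z-4: 4–5 at easting≈735324.4 (left), 7–1 at easting≈750678.0 (right) → 1 crossing.
Z-14: 3–4 at easting≈752261.4 (right), 5–1 at easting≈761257.2 (right) → 2 crossings.
Only Z-4 has an odd count, so the point is inside Z-4.

Z-4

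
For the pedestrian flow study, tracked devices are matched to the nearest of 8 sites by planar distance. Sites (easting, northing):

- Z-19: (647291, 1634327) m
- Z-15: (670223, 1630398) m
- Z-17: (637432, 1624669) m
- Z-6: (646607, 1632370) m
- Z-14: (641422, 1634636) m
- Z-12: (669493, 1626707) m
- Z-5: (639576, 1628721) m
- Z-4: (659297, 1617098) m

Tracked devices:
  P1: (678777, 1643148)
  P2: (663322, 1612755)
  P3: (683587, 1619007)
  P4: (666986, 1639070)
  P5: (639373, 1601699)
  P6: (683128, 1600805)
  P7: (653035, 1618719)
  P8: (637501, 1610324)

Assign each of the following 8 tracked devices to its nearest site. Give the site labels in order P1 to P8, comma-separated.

P1 → Z-15 (d²=235733416.00)
P2 → Z-4 (d²=35062274.00)
P3 → Z-12 (d²=257930836.00)
P4 → Z-15 (d²=85681753.00)
P5 → Z-17 (d²=531388381.00)
P6 → Z-4 (d²=833378410.00)
P7 → Z-4 (d²=41840285.00)
P8 → Z-17 (d²=205783786.00)

Z-15, Z-4, Z-12, Z-15, Z-17, Z-4, Z-4, Z-17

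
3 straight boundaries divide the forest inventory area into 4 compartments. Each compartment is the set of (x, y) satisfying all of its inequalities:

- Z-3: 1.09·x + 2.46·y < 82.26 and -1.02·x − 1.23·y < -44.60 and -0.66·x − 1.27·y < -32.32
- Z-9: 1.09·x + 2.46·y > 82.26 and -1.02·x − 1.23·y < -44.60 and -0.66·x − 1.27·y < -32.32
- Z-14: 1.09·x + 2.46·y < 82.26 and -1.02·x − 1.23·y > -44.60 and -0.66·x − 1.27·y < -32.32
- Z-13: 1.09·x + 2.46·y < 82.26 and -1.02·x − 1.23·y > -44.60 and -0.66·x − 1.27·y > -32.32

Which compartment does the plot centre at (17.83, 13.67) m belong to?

1.09·17.83 + 2.46·13.67 = 53.063, which is < 82.26
-1.02·17.83 − 1.23·13.67 = -35.001, which is > -44.60
-0.66·17.83 − 1.27·13.67 = -29.129, which is > -32.32
This sign pattern matches Z-13.

Z-13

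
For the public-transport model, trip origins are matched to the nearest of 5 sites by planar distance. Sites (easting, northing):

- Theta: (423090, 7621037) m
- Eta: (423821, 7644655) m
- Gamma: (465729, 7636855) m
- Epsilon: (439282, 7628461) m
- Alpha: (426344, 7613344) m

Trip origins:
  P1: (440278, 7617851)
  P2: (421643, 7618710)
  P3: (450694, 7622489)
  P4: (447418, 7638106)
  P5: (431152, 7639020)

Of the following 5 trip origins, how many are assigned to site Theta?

P1 → Epsilon
P2 → Theta
P3 → Epsilon
P4 → Epsilon
P5 → Eta
1 of the 5 goes to Theta.

1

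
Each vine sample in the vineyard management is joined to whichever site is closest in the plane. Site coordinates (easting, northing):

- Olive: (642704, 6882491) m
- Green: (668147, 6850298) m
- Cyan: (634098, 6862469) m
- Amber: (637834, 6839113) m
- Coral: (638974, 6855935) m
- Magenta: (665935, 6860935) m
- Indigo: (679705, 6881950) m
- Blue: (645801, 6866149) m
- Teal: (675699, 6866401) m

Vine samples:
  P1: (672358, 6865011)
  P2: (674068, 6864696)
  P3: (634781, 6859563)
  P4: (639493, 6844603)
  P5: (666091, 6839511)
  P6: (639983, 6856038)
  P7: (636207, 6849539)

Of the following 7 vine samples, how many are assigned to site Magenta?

P1 → Teal
P2 → Teal
P3 → Cyan
P4 → Amber
P5 → Green
P6 → Coral
P7 → Coral
0 of the 7 go to Magenta.

0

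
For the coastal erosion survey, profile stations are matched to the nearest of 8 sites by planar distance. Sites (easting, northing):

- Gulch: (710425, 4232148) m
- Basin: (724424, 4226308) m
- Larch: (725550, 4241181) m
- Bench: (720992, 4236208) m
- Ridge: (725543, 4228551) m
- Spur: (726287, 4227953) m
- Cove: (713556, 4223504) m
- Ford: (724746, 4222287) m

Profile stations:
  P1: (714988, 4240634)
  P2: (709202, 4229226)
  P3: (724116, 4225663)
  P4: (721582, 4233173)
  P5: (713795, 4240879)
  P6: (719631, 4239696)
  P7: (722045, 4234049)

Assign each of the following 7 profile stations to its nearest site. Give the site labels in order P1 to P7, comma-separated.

P1 → Bench (d²=55637492.00)
P2 → Gulch (d²=10033813.00)
P3 → Basin (d²=510889.00)
P4 → Bench (d²=9559325.00)
P5 → Bench (d²=73615050.00)
P6 → Bench (d²=14018465.00)
P7 → Bench (d²=5770090.00)

Bench, Gulch, Basin, Bench, Bench, Bench, Bench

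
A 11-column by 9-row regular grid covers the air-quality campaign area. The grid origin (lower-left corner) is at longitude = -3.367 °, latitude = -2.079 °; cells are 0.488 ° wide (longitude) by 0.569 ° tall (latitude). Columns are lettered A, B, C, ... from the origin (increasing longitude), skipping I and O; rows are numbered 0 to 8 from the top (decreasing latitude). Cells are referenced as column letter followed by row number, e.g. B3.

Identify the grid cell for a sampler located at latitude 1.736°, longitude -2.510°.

B2

Column index: ⌊(-2.510 − -3.367) / 0.488⌋ = ⌊1.756⌋ = 1 → column B
Row offset from origin: ⌊(1.736 − -2.079) / 0.569⌋ = ⌊6.705⌋ = 6 → row 2 (counted from top)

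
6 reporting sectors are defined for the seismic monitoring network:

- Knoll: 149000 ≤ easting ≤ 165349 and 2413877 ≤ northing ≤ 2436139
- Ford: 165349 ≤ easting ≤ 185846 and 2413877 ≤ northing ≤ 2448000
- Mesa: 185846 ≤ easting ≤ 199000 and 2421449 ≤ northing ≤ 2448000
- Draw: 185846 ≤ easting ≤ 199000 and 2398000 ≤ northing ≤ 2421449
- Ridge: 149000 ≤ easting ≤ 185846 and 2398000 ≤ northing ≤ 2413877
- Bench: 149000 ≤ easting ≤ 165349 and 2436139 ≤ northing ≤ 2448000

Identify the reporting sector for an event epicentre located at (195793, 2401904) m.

Draw

The point has easting = 195793 and northing = 2401904.
Only Draw satisfies 185846 ≤ easting ≤ 199000 and 2398000 ≤ northing ≤ 2421449.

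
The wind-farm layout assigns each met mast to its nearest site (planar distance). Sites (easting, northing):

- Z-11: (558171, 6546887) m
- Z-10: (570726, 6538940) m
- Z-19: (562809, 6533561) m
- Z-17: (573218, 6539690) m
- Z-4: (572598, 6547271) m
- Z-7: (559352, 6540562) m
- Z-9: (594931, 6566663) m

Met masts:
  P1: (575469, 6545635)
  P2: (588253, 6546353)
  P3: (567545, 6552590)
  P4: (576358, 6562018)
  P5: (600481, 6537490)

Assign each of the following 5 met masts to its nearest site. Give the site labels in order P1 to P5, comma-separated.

P1 → Z-4 (d²=10919137.00)
P2 → Z-4 (d²=245921749.00)
P3 → Z-4 (d²=53824570.00)
P4 → Z-4 (d²=231611609.00)
P5 → Z-17 (d²=748111169.00)

Z-4, Z-4, Z-4, Z-4, Z-17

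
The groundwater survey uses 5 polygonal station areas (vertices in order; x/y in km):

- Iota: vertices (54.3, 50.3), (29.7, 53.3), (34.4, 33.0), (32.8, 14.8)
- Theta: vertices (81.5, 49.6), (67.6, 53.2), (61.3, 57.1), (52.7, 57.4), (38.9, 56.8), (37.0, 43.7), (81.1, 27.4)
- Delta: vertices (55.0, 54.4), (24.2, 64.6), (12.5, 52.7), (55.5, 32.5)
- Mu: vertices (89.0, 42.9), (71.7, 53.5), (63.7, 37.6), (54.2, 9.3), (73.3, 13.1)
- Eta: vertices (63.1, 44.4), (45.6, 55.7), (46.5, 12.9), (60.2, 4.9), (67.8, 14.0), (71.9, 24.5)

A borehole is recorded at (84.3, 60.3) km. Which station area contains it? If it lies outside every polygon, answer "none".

Cast a ray rightward from (84.3, 60.3). For each polygon, the edges (by vertex number in listed order) whose endpoints lie on opposite sides of y = 60.3, where each meets that height, and whether that is right or left of the point:
Iota: no edge straddles that height → 0 crossings.
Theta: no edge straddles that height → 0 crossings.
Delta: 1–2 at x≈37.18 (left), 2–3 at x≈19.97 (left) → 0 crossings.
Mu: no edge straddles that height → 0 crossings.
Eta: no edge straddles that height → 0 crossings.
All counts are even, so the point lies outside every listed polygon.

none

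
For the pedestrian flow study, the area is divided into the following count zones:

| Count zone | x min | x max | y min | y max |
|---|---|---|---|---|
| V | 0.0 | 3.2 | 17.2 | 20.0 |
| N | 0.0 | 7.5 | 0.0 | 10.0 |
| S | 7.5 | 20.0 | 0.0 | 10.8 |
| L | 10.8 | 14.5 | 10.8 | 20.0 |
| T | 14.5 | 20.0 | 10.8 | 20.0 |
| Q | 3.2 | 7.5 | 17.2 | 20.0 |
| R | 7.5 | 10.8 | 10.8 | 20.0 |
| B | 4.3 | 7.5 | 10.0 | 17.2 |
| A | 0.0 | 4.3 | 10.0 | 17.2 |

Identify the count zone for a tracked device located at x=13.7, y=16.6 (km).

The point has x = 13.7 and y = 16.6.
Only L satisfies 10.8 ≤ x ≤ 14.5 and 10.8 ≤ y ≤ 20.0.

L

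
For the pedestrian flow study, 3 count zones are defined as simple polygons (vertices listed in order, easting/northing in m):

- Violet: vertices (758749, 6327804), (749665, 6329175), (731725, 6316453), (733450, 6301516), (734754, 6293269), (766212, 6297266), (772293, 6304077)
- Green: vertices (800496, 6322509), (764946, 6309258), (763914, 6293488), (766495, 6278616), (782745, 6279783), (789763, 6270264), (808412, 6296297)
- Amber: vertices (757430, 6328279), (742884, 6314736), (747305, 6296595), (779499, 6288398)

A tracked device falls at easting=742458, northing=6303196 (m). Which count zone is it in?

Cast a ray rightward from (742458, 6303196). For each polygon, the edges (by vertex number in listed order) whose endpoints lie on opposite sides of northing = 6303196, where each meets that height, and whether that is right or left of the point:
Violet: 3–4 at easting≈733256.0 (left), 6–7 at easting≈771506.4 (right) → 1 crossing.
Green: 2–3 at easting≈764549.3 (right), 7–1 at easting≈806328.5 (right) → 2 crossings.
Amber: 2–3 at easting≈745696.3 (right), 4–1 at easting≈771310.2 (right) → 2 crossings.
Only Violet has an odd count, so the point is inside Violet.

Violet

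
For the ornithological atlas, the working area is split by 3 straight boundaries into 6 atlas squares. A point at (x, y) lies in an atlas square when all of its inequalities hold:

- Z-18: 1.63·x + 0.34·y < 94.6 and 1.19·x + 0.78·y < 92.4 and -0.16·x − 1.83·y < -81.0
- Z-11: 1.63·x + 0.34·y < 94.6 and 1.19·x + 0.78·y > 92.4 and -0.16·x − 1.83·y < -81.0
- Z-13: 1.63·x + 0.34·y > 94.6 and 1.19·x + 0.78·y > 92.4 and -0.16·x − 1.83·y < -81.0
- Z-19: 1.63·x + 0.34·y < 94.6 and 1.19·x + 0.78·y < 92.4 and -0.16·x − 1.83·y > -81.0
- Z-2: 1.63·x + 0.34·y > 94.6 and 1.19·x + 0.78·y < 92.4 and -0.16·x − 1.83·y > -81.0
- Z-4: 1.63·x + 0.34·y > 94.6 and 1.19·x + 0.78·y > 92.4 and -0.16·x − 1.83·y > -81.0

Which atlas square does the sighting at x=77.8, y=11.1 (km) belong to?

Z-4

1.63·77.8 + 0.34·11.1 = 130.588, which is > 94.6
1.19·77.8 + 0.78·11.1 = 101.240, which is > 92.4
-0.16·77.8 − 1.83·11.1 = -32.761, which is > -81.0
This sign pattern matches Z-4.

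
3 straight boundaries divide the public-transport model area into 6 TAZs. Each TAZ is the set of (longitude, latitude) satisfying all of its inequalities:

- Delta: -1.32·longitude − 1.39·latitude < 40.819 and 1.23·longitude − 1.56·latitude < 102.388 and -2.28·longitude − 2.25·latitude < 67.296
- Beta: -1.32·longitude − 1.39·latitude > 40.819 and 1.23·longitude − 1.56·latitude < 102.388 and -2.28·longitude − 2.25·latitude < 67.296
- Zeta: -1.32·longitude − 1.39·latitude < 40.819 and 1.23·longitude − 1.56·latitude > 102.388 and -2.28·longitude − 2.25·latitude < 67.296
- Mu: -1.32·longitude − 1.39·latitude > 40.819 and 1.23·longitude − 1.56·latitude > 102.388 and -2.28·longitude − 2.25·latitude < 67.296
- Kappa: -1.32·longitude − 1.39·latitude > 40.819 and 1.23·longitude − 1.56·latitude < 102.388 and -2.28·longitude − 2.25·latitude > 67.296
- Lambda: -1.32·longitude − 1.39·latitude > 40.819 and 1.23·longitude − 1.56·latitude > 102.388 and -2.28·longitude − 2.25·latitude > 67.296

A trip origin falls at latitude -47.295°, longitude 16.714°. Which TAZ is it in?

Kappa

-1.32·16.714 − 1.39·-47.295 = 43.678, which is > 40.819
1.23·16.714 − 1.56·-47.295 = 94.338, which is < 102.388
-2.28·16.714 − 2.25·-47.295 = 68.306, which is > 67.296
This sign pattern matches Kappa.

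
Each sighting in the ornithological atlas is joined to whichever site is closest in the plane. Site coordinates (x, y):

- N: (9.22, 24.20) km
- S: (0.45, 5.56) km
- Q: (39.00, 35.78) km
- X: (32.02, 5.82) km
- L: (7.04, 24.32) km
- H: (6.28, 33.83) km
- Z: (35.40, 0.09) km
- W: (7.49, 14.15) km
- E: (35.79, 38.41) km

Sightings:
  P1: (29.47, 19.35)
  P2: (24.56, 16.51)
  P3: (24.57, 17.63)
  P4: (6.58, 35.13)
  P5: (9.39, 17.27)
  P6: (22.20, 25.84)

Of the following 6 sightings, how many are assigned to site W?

P1 → X
P2 → X
P3 → X
P4 → H
P5 → W
P6 → N
1 of the 6 goes to W.

1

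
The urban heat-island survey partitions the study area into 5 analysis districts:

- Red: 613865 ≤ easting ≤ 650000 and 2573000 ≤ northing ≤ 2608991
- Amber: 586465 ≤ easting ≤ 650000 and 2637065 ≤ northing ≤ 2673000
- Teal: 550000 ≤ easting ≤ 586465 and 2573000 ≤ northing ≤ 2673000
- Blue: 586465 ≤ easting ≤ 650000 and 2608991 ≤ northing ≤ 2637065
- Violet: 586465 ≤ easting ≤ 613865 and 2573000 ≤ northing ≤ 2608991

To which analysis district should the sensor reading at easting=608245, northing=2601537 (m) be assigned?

Violet

The point has easting = 608245 and northing = 2601537.
Only Violet satisfies 586465 ≤ easting ≤ 613865 and 2573000 ≤ northing ≤ 2608991.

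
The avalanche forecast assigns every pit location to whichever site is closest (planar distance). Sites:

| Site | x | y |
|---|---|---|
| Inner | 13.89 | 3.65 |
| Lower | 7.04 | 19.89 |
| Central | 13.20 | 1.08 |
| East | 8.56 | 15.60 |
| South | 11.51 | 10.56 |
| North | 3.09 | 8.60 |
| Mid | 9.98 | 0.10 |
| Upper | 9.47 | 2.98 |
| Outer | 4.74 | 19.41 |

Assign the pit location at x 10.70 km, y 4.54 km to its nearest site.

Upper

Squared distances to each site:
Inner: 10.968; Lower: 249.018; Central: 18.222; East: 126.903; South: 36.897; North: 74.396; Mid: 20.232; Upper: 3.946; Outer: 256.639.
Minimum at Upper.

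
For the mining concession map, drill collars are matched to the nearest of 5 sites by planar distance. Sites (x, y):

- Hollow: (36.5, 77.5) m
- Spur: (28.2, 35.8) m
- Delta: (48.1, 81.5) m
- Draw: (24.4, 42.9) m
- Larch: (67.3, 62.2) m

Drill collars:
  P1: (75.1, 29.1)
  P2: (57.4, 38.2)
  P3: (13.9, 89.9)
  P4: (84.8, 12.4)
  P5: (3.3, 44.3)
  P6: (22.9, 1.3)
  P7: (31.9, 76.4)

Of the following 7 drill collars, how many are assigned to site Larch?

P1 → Larch
P2 → Larch
P3 → Hollow
P4 → Larch
P5 → Draw
P6 → Spur
P7 → Hollow
3 of the 7 go to Larch.

3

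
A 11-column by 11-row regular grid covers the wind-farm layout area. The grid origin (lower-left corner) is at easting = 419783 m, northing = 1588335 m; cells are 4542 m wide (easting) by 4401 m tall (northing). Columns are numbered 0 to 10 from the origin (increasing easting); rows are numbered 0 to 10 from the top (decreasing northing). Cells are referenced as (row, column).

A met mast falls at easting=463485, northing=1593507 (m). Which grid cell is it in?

Column index: ⌊(463485 − 419783) / 4542⌋ = ⌊9.622⌋ = 9
Row offset from origin: ⌊(1593507 − 1588335) / 4401⌋ = ⌊1.175⌋ = 1 → row 9 (counted from top)

(9, 9)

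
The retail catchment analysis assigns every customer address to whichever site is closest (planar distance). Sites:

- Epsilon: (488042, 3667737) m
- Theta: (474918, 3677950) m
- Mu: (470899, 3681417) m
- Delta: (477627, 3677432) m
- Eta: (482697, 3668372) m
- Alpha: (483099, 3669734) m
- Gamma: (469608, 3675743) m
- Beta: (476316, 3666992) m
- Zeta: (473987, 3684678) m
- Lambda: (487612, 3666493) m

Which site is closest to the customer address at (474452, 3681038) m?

Theta

Squared distances to each site:
Epsilon: 361604701.000; Theta: 9752900.000; Mu: 12767450.000; Delta: 23083861.000; Eta: 228407581.000; Alpha: 202551025.000; Gamma: 51501361.000; Beta: 200764612.000; Zeta: 13465825.000; Lambda: 384742625.000.
Minimum at Theta.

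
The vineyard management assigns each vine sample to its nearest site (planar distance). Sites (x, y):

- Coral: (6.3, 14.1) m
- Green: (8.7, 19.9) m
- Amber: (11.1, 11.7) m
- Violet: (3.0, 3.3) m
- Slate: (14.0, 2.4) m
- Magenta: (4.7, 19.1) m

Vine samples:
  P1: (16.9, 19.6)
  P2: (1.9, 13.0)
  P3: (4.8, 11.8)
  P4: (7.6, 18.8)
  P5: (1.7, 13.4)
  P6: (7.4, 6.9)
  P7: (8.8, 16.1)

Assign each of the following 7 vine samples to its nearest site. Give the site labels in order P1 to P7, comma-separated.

Green, Coral, Coral, Green, Coral, Violet, Coral

P1 → Green (d²=67.33)
P2 → Coral (d²=20.57)
P3 → Coral (d²=7.54)
P4 → Green (d²=2.42)
P5 → Coral (d²=21.65)
P6 → Violet (d²=32.32)
P7 → Coral (d²=10.25)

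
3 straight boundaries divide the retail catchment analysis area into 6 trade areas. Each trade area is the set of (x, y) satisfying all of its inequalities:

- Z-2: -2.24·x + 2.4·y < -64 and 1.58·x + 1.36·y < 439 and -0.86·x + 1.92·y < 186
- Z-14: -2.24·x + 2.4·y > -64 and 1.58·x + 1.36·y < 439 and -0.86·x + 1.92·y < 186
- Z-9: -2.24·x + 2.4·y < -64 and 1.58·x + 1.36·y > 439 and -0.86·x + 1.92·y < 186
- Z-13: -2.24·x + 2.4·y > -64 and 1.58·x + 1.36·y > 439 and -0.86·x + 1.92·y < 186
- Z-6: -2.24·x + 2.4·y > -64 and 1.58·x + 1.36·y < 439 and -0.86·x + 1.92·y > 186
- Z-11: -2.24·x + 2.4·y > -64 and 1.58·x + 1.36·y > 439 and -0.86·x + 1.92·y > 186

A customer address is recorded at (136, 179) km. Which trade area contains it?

-2.24·136 + 2.4·179 = 124.960, which is > -64
1.58·136 + 1.36·179 = 458.320, which is > 439
-0.86·136 + 1.92·179 = 226.720, which is > 186
This sign pattern matches Z-11.

Z-11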